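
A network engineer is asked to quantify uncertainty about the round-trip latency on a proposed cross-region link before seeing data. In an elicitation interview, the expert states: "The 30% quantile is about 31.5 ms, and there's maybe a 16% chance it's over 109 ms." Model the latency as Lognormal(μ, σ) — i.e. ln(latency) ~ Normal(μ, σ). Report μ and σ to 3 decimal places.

If T ~ Lognormal(μ,σ) then ln T ~ Normal(μ,σ), so the p-quantile of ln T is μ + z_p·σ.
ln(31.5) = 3.45 and ln(109) = 4.691; z_{0.3} = -0.5244, z_{0.84} = 0.9945.
σ = (4.691 − 3.45)/(0.9945 − (-0.5244)) = 0.817.
μ = 3.45 − (-0.5244)·0.817 = 3.879.

μ ≈ 3.879, σ ≈ 0.817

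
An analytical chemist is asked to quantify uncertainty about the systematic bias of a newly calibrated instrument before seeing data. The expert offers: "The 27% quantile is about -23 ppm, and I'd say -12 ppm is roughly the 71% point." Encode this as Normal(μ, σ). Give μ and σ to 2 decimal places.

μ = -17.22, σ = 9.43

The p-quantile of Normal(μ,σ) is μ + z_p·σ, with z_{0.27} = -0.6128 and z_{0.71} = 0.5534.
Eliminate σ: μ = (z₂·x₁ − z₁·x₂)/(z₂ − z₁) = (0.5534·-23 − (-0.6128)·-12)/1.166 = -17.22.
Then σ = (x₂ − x₁)/(z₂ − z₁) = (-12 − -23)/1.166 = 9.43.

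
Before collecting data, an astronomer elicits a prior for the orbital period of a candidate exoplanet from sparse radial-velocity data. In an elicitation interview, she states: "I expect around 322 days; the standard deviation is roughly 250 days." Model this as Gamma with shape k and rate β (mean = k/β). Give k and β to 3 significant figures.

k ≈ 1.66, β ≈ 0.00515

For Gamma(k, rate β): mean = k/β, variance = k/β², so CV = 1/√k.
CV = SD/mean = 250/322 = 0.7764, hence k = 1/CV² = 1.66.
Then β = k/mean = 1.66/322 = 0.00515.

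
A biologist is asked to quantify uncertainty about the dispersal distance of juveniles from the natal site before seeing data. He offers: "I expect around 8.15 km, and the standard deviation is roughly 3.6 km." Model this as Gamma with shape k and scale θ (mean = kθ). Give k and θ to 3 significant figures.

k ≈ 5.13, θ ≈ 1.59

For Gamma(k, scale θ): mean = kθ, variance = kθ², so CV = 1/√k.
CV = SD/mean = 3.6/8.15 = 0.4417, hence k = 1/CV² = 5.13.
Then θ = mean/k = 8.15/5.13 = 1.59.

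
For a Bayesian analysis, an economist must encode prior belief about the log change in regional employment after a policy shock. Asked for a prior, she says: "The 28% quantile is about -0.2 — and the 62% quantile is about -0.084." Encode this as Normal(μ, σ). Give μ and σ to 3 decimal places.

μ = -0.124, σ = 0.131

For Normal(μ,σ), the p-quantile is μ + z_p·σ. Here z_{0.28} = -0.5828, z_{0.62} = 0.3055.
So -0.2 = μ − 0.5828σ and -0.084 = μ + 0.3055σ.
Subtracting: σ = (-0.084 − -0.2)/(0.3055 − (-0.5828)) = 0.131.
Then μ = -0.2 − (-0.5828)·0.131 = -0.124.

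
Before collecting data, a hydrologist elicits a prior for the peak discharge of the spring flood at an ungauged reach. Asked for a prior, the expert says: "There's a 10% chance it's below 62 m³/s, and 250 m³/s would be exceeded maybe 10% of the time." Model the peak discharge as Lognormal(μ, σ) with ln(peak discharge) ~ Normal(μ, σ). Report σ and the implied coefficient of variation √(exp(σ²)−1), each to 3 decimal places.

σ ≈ 0.544, CV ≈ 0.587

If T ~ Lognormal(μ,σ) then ln T ~ Normal(μ,σ), so the p-quantile of ln T is μ + z_p·σ.
ln(62) = 4.127 and ln(250) = 5.521; z_{0.1} = -1.282, z_{0.9} = 1.282.
σ = (5.521 − 4.127)/(1.282 − (-1.282)) = 0.544.
μ = 4.127 − (-1.282)·0.544 = 4.824.
CV = √(exp(σ²)−1) = √(exp(0.2959)−1) = 0.587.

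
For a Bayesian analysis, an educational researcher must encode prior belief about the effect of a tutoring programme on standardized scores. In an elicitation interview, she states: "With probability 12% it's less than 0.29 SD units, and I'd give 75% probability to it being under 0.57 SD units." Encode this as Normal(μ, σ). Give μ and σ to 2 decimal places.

For Normal(μ,σ), the p-quantile is μ + z_p·σ. Here z_{0.12} = -1.175, z_{0.75} = 0.6745.
So 0.29 = μ − 1.175σ and 0.57 = μ + 0.6745σ.
Subtracting: σ = (0.57 − 0.29)/(0.6745 − (-1.175)) = 0.15.
Then μ = 0.29 − (-1.175)·0.15 = 0.47.

μ = 0.47, σ = 0.15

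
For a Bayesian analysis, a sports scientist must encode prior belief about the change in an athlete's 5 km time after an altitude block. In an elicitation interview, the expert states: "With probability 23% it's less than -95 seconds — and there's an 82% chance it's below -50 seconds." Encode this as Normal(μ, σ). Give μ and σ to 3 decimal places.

For Normal(μ,σ), the p-quantile is μ + z_p·σ. Here z_{0.23} = -0.7388, z_{0.82} = 0.9154.
So -95 = μ − 0.7388σ and -50 = μ + 0.9154σ.
Subtracting: σ = (-50 − -95)/(0.9154 − (-0.7388)) = 27.203.
Then μ = -95 − (-0.7388)·27.203 = -74.901.

μ = -74.901, σ = 27.203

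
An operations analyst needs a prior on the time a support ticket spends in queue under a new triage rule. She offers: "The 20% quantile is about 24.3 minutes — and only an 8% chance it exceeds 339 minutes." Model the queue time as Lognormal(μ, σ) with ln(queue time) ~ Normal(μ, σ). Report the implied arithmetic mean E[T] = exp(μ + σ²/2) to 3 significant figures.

If T ~ Lognormal(μ,σ) then ln T ~ Normal(μ,σ), so the p-quantile of ln T is μ + z_p·σ.
ln(24.3) = 3.19 and ln(339) = 5.826; z_{0.2} = -0.8416, z_{0.92} = 1.405.
σ = (5.826 − 3.19)/(1.405 − (-0.8416)) = 1.173.
μ = 3.19 − (-0.8416)·1.173 = 4.178.
E[T] = exp(μ + σ²/2) = exp(4.178 + 0.6880) = 130 minutes.

E[T] ≈ 130 minutes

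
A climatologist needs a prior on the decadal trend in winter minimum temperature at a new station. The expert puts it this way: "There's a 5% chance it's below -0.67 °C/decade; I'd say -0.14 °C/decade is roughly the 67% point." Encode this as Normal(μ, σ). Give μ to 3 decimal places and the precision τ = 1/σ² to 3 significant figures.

μ = -0.252, τ = 15.5

For Normal(μ,σ), the p-quantile is μ + z_p·σ. Here z_{0.05} = -1.645, z_{0.67} = 0.4399.
So -0.67 = μ − 1.645σ and -0.14 = μ + 0.4399σ.
Subtracting: σ = (-0.14 − -0.67)/(0.4399 − (-1.645)) = 0.254.
Then μ = -0.67 − (-1.645)·0.254 = -0.252.
Precision τ = 1/σ² = 1/0.2542² = 15.5.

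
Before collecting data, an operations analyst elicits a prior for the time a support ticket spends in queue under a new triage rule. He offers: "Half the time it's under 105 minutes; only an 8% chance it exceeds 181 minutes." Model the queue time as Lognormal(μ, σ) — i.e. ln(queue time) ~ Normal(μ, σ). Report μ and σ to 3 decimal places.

μ ≈ 4.654, σ ≈ 0.388

If T ~ Lognormal(μ,σ) then ln T ~ Normal(μ,σ), so the p-quantile of ln T is μ + z_p·σ.
ln(105) = 4.654 and ln(181) = 5.198; z_{0.5} = 0, z_{0.92} = 1.405.
σ = (5.198 − 4.654)/(1.405 − (0)) = 0.388.
μ = 4.654 − (0)·0.388 = 4.654.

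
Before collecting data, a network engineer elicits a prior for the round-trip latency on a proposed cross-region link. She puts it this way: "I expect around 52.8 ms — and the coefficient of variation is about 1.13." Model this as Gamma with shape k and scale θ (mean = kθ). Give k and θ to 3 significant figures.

For Gamma(k, scale θ): mean = kθ, variance = kθ², so CV = 1/√k.
CV = 1.13, hence k = 1/CV² = 0.783.
Then θ = mean/k = 52.8/0.783 = 67.4.

k ≈ 0.783, θ ≈ 67.4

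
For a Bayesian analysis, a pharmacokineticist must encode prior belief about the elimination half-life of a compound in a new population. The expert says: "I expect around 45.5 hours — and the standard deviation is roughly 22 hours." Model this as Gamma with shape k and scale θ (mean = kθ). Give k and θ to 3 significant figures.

k ≈ 4.28, θ ≈ 10.6

For Gamma(k, scale θ): mean = kθ, variance = kθ², so CV = 1/√k.
CV = SD/mean = 22/45.5 = 0.4835, hence k = 1/CV² = 4.28.
Then θ = mean/k = 45.5/4.28 = 10.6.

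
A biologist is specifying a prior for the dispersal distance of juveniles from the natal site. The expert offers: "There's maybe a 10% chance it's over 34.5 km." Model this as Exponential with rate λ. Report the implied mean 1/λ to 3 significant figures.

P(T > 34.5) = e^(−λ·34.5) = 0.1, so λ = −ln(0.1)/34.5 = 0.0667.
Mean = 1/λ = 15 km.

mean ≈ 15 km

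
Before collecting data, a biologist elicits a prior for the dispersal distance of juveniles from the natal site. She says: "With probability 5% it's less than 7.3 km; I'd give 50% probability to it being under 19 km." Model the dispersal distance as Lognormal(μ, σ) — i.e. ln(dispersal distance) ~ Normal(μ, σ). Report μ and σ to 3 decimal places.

μ ≈ 2.944, σ ≈ 0.582

If T ~ Lognormal(μ,σ) then ln T ~ Normal(μ,σ), so the p-quantile of ln T is μ + z_p·σ.
ln(7.3) = 1.988 and ln(19) = 2.944; z_{0.05} = -1.645, z_{0.5} = 0.
σ = (2.944 − 1.988)/(0 − (-1.645)) = 0.582.
μ = 1.988 − (-1.645)·0.582 = 2.944.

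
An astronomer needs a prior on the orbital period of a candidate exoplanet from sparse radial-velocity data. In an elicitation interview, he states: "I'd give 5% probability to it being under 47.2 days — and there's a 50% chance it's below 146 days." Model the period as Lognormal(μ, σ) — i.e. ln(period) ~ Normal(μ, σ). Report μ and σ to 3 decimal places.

μ ≈ 4.984, σ ≈ 0.687

If T ~ Lognormal(μ,σ) then ln T ~ Normal(μ,σ), so the p-quantile of ln T is μ + z_p·σ.
ln(47.2) = 3.854 and ln(146) = 4.984; z_{0.05} = -1.645, z_{0.5} = 0.
σ = (4.984 − 3.854)/(0 − (-1.645)) = 0.687.
μ = 3.854 − (-1.645)·0.687 = 4.984.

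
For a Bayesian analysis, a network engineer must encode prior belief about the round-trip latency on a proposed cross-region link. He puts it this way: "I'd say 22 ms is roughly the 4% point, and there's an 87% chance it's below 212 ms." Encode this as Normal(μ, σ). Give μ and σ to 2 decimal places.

For Normal(μ,σ), the p-quantile is μ + z_p·σ. Here z_{0.04} = -1.751, z_{0.87} = 1.126.
So 22 = μ − 1.751σ and 212 = μ + 1.126σ.
Subtracting: σ = (212 − 22)/(1.126 − (-1.751)) = 66.04.
Then μ = 22 − (-1.751)·66.04 = 137.61.

μ = 137.61, σ = 66.04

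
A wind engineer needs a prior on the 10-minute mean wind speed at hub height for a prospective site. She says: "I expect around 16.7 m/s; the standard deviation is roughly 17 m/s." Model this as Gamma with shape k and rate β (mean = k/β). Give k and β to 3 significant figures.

k ≈ 0.965, β ≈ 0.0578

For Gamma(k, rate β): mean = k/β, variance = k/β², so CV = 1/√k.
CV = SD/mean = 17/16.7 = 1.018, hence k = 1/CV² = 0.965.
Then β = k/mean = 0.965/16.7 = 0.0578.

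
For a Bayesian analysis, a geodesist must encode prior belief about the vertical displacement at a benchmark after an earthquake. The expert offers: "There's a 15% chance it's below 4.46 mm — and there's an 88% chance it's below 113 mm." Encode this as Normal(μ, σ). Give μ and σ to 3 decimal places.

For Normal(μ,σ), the p-quantile is μ + z_p·σ. Here z_{0.15} = -1.036, z_{0.88} = 1.175.
So 4.46 = μ − 1.036σ and 113 = μ + 1.175σ.
Subtracting: σ = (113 − 4.46)/(1.175 − (-1.036)) = 49.082.
Then μ = 4.46 − (-1.036)·49.082 = 55.330.

μ = 55.330, σ = 49.082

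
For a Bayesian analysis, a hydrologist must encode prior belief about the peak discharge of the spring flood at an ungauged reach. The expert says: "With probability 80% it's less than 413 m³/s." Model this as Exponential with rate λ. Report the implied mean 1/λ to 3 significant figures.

mean ≈ 257 m³/s

P(T < 413.0) = 1 − e^(−λ·413.0) = 0.8, so λ = −ln(1−0.8)/413.0 = −ln(0.2)/413.0 = 0.0039.
Mean = 1/λ = 257 m³/s.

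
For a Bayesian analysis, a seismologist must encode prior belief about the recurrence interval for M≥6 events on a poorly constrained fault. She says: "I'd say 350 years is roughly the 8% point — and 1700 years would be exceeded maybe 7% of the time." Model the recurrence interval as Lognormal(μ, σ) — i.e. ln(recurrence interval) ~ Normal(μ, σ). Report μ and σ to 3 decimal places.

μ ≈ 6.629, σ ≈ 0.549

If T ~ Lognormal(μ,σ) then ln T ~ Normal(μ,σ), so the p-quantile of ln T is μ + z_p·σ.
ln(350) = 5.858 and ln(1700) = 7.438; z_{0.08} = -1.405, z_{0.93} = 1.476.
σ = (7.438 − 5.858)/(1.476 − (-1.405)) = 0.549.
μ = 5.858 − (-1.405)·0.549 = 6.629.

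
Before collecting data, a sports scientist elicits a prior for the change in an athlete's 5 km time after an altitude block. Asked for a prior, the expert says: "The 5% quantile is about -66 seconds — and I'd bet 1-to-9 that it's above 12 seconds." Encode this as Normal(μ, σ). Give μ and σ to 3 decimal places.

μ = -22.158, σ = 26.654

The p-quantile of Normal(μ,σ) is μ + z_p·σ, with z_{0.05} = -1.645 and z_{0.9} = 1.282.
Eliminate σ: μ = (z₂·x₁ − z₁·x₂)/(z₂ − z₁) = (1.282·-66 − (-1.645)·12)/2.926 = -22.158.
Then σ = (x₂ − x₁)/(z₂ − z₁) = (12 − -66)/2.926 = 26.654.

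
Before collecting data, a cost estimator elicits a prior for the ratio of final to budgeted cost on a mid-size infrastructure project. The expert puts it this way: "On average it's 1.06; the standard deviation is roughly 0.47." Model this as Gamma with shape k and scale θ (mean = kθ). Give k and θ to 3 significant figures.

k ≈ 5.09, θ ≈ 0.208

For Gamma(k, scale θ): mean = kθ, variance = kθ², so CV = 1/√k.
CV = SD/mean = 0.47/1.06 = 0.4434, hence k = 1/CV² = 5.09.
Then θ = mean/k = 1.06/5.09 = 0.208.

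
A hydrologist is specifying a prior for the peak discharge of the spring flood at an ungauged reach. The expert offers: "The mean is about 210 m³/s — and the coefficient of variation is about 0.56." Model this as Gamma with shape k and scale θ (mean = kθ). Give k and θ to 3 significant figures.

k ≈ 3.19, θ ≈ 65.9

For Gamma(k, scale θ): mean = kθ, variance = kθ², so CV = 1/√k.
CV = 0.56, hence k = 1/CV² = 3.19.
Then θ = mean/k = 210/3.19 = 65.9.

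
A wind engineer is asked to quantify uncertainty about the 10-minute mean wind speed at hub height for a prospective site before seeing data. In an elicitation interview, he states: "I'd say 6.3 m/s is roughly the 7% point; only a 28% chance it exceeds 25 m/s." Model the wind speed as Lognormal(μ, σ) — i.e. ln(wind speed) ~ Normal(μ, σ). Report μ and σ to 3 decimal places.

If T ~ Lognormal(μ,σ) then ln T ~ Normal(μ,σ), so the p-quantile of ln T is μ + z_p·σ.
ln(6.3) = 1.841 and ln(25) = 3.219; z_{0.07} = -1.476, z_{0.72} = 0.5828.
σ = (3.219 − 1.841)/(0.5828 − (-1.476)) = 0.670.
μ = 1.841 − (-1.476)·0.670 = 2.829.

μ ≈ 2.829, σ ≈ 0.670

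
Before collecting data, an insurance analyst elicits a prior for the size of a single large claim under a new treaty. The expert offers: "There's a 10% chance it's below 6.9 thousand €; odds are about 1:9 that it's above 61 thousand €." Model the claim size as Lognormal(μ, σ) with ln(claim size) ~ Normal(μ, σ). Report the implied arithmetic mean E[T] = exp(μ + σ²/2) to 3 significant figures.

E[T] ≈ 29.4 thousand €

If T ~ Lognormal(μ,σ) then ln T ~ Normal(μ,σ), so the p-quantile of ln T is μ + z_p·σ.
ln(6.9) = 1.932 and ln(61) = 4.111; z_{0.1} = -1.282, z_{0.9} = 1.282.
σ = (4.111 − 1.932)/(1.282 − (-1.282)) = 0.850.
μ = 1.932 − (-1.282)·0.850 = 3.021.
E[T] = exp(μ + σ²/2) = exp(3.021 + 0.3615) = 29.4 thousand €.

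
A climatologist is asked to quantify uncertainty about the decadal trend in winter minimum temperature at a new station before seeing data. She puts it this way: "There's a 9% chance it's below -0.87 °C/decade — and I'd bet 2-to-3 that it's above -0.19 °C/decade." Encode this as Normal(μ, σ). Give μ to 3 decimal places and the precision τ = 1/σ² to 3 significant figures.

The p-quantile of Normal(μ,σ) is μ + z_p·σ, with z_{0.09} = -1.341 and z_{0.6} = 0.2533.
Eliminate σ: μ = (z₂·x₁ − z₁·x₂)/(z₂ − z₁) = (0.2533·-0.87 − (-1.341)·-0.19)/1.594 = -0.298.
Then σ = (x₂ − x₁)/(z₂ − z₁) = (-0.19 − -0.87)/1.594 = 0.427.
Precision τ = 1/σ² = 1/0.4266² = 5.5.

μ = -0.298, τ = 5.5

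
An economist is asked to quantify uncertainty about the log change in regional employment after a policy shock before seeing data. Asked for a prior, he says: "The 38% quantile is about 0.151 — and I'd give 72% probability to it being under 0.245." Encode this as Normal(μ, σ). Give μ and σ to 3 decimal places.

μ = 0.183, σ = 0.106

The p-quantile of Normal(μ,σ) is μ + z_p·σ, with z_{0.38} = -0.3055 and z_{0.72} = 0.5828.
Eliminate σ: μ = (z₂·x₁ − z₁·x₂)/(z₂ − z₁) = (0.5828·0.151 − (-0.3055)·0.245)/0.8883 = 0.183.
Then σ = (x₂ − x₁)/(z₂ − z₁) = (0.245 − 0.151)/0.8883 = 0.106.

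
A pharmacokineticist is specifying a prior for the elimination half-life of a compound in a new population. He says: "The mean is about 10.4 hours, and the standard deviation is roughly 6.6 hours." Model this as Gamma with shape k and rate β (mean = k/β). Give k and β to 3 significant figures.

k ≈ 2.48, β ≈ 0.239

For Gamma(k, rate β): mean = k/β, variance = k/β², so CV = 1/√k.
CV = SD/mean = 6.6/10.4 = 0.6346, hence k = 1/CV² = 2.48.
Then β = k/mean = 2.48/10.4 = 0.239.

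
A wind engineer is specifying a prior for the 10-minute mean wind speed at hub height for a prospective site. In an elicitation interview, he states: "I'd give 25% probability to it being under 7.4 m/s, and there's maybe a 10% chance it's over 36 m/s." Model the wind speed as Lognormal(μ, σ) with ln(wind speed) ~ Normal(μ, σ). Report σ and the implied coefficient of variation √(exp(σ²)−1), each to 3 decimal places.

σ ≈ 0.809, CV ≈ 0.961

If T ~ Lognormal(μ,σ) then ln T ~ Normal(μ,σ), so the p-quantile of ln T is μ + z_p·σ.
ln(7.4) = 2.001 and ln(36) = 3.584; z_{0.25} = -0.6745, z_{0.9} = 1.282.
σ = (3.584 − 2.001)/(1.282 − (-0.6745)) = 0.809.
μ = 2.001 − (-0.6745)·0.809 = 2.547.
CV = √(exp(σ²)−1) = √(exp(0.6542)−1) = 0.961.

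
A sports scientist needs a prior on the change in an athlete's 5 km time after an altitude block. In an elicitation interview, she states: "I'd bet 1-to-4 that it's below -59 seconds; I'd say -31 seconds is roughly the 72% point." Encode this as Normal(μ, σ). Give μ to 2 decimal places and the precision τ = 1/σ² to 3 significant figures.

μ = -42.46, τ = 0.00259

The p-quantile of Normal(μ,σ) is μ + z_p·σ, with z_{0.2} = -0.8416 and z_{0.72} = 0.5828.
Eliminate σ: μ = (z₂·x₁ − z₁·x₂)/(z₂ − z₁) = (0.5828·-59 − (-0.8416)·-31)/1.424 = -42.46.
Then σ = (x₂ − x₁)/(z₂ − z₁) = (-31 − -59)/1.424 = 19.66.
Precision τ = 1/σ² = 1/19.66² = 0.00259.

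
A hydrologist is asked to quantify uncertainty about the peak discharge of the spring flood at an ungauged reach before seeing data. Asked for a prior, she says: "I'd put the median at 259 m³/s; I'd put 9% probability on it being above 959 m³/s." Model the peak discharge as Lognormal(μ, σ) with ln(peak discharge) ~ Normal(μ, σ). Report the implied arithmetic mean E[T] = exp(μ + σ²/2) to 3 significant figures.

If T ~ Lognormal(μ,σ) then ln T ~ Normal(μ,σ), so the p-quantile of ln T is μ + z_p·σ.
ln(259) = 5.557 and ln(959) = 6.866; z_{0.5} = 0, z_{0.91} = 1.341.
σ = (6.866 − 5.557)/(1.341 − (0)) = 0.976.
μ = 5.557 − (0)·0.976 = 5.557.
E[T] = exp(μ + σ²/2) = exp(5.557 + 0.4766) = 417 m³/s.

E[T] ≈ 417 m³/s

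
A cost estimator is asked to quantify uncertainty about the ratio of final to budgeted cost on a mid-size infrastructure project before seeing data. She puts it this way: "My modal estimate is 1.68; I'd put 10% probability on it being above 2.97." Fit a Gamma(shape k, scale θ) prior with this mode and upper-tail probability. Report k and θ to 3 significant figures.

Gamma(k,θ) with k>1 has mode (k−1)θ, so θ = 1.68/(k−1).
Need P(X < 2.97) = 0.9 with θ tied to k this way. Start at k = 2, θ = 1.68: P(X<2.97) ≈ 0.528.
Too low — raise k to concentrate. Iterating converges to k ≈ 6.86.
Then θ = 1.68/(6.86−1) ≈ 0.287.

k ≈ 6.86, θ ≈ 0.287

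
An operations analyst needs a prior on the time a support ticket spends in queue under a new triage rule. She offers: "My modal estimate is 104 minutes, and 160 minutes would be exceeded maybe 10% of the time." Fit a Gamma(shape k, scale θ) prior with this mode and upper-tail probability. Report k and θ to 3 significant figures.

k ≈ 11.1, θ ≈ 10.3

Gamma(k,θ) with k>1 has mode (k−1)θ, so θ = 104/(k−1).
Need P(X < 160) = 0.9 with θ tied to k this way. Start at k = 2, θ = 104: P(X<160) ≈ 0.455.
Too low — raise k to concentrate. Iterating converges to k ≈ 11.1.
Then θ = 104/(11.1−1) ≈ 10.3.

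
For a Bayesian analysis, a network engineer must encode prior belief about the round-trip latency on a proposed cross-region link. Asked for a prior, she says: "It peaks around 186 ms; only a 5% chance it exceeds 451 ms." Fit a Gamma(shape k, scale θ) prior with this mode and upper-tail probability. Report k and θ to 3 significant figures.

k ≈ 4.47, θ ≈ 53.5

Gamma(k,θ) with k>1 has mode (k−1)θ, so θ = 186/(k−1).
Need P(X < 451) = 0.95 with θ tied to k this way. Start at k = 2, θ = 186: P(X<451) ≈ 0.697.
Too low — raise k to concentrate. Iterating converges to k ≈ 4.47.
Then θ = 186/(4.47−1) ≈ 53.5.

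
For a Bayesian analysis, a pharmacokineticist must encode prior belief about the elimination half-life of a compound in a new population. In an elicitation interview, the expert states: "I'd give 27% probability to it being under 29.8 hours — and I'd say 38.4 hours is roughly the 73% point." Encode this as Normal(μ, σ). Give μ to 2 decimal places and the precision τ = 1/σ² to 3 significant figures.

μ = 34.10, τ = 0.0203

The p-quantile of Normal(μ,σ) is μ + z_p·σ, with z_{0.27} = -0.6128 and z_{0.73} = 0.6128.
Eliminate σ: μ = (z₂·x₁ − z₁·x₂)/(z₂ − z₁) = (0.6128·29.8 − (-0.6128)·38.4)/1.226 = 34.10.
Then σ = (x₂ − x₁)/(z₂ − z₁) = (38.4 − 29.8)/1.226 = 7.02.
Precision τ = 1/σ² = 1/7.017² = 0.0203.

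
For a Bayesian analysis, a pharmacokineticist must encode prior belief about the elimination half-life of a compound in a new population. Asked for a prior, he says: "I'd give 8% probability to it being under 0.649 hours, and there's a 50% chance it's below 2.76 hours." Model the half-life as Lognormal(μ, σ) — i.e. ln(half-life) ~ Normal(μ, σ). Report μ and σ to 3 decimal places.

μ ≈ 1.015, σ ≈ 1.030

If T ~ Lognormal(μ,σ) then ln T ~ Normal(μ,σ), so the p-quantile of ln T is μ + z_p·σ.
ln(0.649) = -0.4323 and ln(2.76) = 1.015; z_{0.08} = -1.405, z_{0.5} = 0.
σ = (1.015 − -0.4323)/(0 − (-1.405)) = 1.030.
μ = -0.4323 − (-1.405)·1.030 = 1.015.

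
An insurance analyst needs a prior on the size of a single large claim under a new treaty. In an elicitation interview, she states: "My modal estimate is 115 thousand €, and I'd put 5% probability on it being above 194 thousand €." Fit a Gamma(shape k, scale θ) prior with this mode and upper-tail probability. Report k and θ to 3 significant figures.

Gamma(k,θ) with k>1 has mode (k−1)θ, so θ = 115/(k−1).
Need P(X < 194) = 0.95 with θ tied to k this way. Start at k = 2, θ = 115: P(X<194) ≈ 0.503.
Too low — raise k to concentrate. Iterating converges to k ≈ 11.2.
Then θ = 115/(11.2−1) ≈ 11.3.

k ≈ 11.2, θ ≈ 11.3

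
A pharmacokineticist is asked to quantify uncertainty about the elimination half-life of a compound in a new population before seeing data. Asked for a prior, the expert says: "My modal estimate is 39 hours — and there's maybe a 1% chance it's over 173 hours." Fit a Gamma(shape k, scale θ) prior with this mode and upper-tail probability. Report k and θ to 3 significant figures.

Gamma(k,θ) with k>1 has mode (k−1)θ, so θ = 39/(k−1).
Need P(X < 173) = 0.99 with θ tied to k this way. Start at k = 2, θ = 39: P(X<173) ≈ 0.936.
Too low — raise k to concentrate. Iterating converges to k ≈ 2.83.
Then θ = 39/(2.83−1) ≈ 21.3.

k ≈ 2.83, θ ≈ 21.3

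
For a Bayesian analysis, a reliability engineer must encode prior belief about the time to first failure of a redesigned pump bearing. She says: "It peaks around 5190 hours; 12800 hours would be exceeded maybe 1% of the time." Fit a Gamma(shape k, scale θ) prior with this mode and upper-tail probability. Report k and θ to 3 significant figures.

k ≈ 6.78, θ ≈ 898

Gamma(k,θ) with k>1 has mode (k−1)θ, so θ = 5190/(k−1).
Need P(X < 12800) = 0.99 with θ tied to k this way. Start at k = 2, θ = 5190: P(X<12800) ≈ 0.706.
Too low — raise k to concentrate. Iterating converges to k ≈ 6.78.
Then θ = 5190/(6.78−1) ≈ 898.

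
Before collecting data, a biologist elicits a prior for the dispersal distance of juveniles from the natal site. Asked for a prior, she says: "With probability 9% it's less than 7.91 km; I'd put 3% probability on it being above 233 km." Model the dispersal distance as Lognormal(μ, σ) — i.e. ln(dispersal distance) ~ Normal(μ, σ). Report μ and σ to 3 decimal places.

If T ~ Lognormal(μ,σ) then ln T ~ Normal(μ,σ), so the p-quantile of ln T is μ + z_p·σ.
ln(7.91) = 2.068 and ln(233) = 5.451; z_{0.09} = -1.341, z_{0.97} = 1.881.
σ = (5.451 − 2.068)/(1.881 − (-1.341)) = 1.050.
μ = 2.068 − (-1.341)·1.050 = 3.476.

μ ≈ 3.476, σ ≈ 1.050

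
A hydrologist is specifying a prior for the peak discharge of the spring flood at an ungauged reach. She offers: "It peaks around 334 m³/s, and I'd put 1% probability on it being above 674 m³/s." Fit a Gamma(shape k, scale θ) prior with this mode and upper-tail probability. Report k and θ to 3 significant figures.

Gamma(k,θ) with k>1 has mode (k−1)θ, so θ = 334/(k−1).
Need P(X < 674) = 0.99 with θ tied to k this way. Start at k = 2, θ = 334: P(X<674) ≈ 0.599.
Too low — raise k to concentrate. Iterating converges to k ≈ 10.9.
Then θ = 334/(10.9−1) ≈ 33.6.

k ≈ 10.9, θ ≈ 33.6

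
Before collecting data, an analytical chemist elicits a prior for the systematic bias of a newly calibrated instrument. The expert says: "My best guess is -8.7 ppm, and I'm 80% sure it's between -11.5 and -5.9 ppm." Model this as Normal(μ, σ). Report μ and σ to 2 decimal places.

μ = -8.70, σ = 2.18

A symmetric 80% interval runs μ ± z·σ with z = 1.282.
Half-width = 2.8, so σ = 2.8/1.282 = 2.18.
μ is the stated best guess, -8.70.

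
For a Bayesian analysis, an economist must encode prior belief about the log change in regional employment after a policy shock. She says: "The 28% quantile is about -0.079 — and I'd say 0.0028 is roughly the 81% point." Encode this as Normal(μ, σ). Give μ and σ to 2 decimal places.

The p-quantile of Normal(μ,σ) is μ + z_p·σ, with z_{0.28} = -0.5828 and z_{0.81} = 0.8779.
Eliminate σ: μ = (z₂·x₁ − z₁·x₂)/(z₂ − z₁) = (0.8779·-0.079 − (-0.5828)·0.0028)/1.461 = -0.05.
Then σ = (x₂ − x₁)/(z₂ − z₁) = (0.0028 − -0.079)/1.461 = 0.06.

μ = -0.05, σ = 0.06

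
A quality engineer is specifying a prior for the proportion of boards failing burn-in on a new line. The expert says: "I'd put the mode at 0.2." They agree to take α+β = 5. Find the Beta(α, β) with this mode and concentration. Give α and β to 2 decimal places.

α = 1.60, β = 3.40

For α,β > 1 the Beta mode is (α−1)/(α+β−2). With α+β = 5, the mode is (α−1)/3.
Set (α−1)/3 = 0.2 → α = 1 + 0.2·3 = 1.60.
β = 5 − α = 3.40.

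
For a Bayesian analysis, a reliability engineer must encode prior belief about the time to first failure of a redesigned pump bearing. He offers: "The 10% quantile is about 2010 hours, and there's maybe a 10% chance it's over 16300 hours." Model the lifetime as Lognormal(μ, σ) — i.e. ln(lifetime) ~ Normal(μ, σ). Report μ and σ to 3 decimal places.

μ ≈ 8.652, σ ≈ 0.817

If T ~ Lognormal(μ,σ) then ln T ~ Normal(μ,σ), so the p-quantile of ln T is μ + z_p·σ.
ln(2010) = 7.606 and ln(16300) = 9.699; z_{0.1} = -1.282, z_{0.9} = 1.282.
σ = (9.699 − 7.606)/(1.282 − (-1.282)) = 0.817.
μ = 7.606 − (-1.282)·0.817 = 8.652.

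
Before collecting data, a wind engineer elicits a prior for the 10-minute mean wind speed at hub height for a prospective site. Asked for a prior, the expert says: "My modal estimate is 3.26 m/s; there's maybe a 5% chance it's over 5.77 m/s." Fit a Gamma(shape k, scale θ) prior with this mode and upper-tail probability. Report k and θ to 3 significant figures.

Gamma(k,θ) with k>1 has mode (k−1)θ, so θ = 3.26/(k−1).
Need P(X < 5.77) = 0.95 with θ tied to k this way. Start at k = 2, θ = 3.26: P(X<5.77) ≈ 0.528.
Too low — raise k to concentrate. Iterating converges to k ≈ 9.55.
Then θ = 3.26/(9.55−1) ≈ 0.381.

k ≈ 9.55, θ ≈ 0.381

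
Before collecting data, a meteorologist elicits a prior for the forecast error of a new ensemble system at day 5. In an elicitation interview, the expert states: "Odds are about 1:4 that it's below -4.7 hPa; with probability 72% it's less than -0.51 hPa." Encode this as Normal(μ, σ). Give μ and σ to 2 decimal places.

For Normal(μ,σ), the p-quantile is μ + z_p·σ. Here z_{0.2} = -0.8416, z_{0.72} = 0.5828.
So -4.7 = μ − 0.8416σ and -0.51 = μ + 0.5828σ.
Subtracting: σ = (-0.51 − -4.7)/(0.5828 − (-0.8416)) = 2.94.
Then μ = -4.7 − (-0.8416)·2.94 = -2.22.

μ = -2.22, σ = 2.94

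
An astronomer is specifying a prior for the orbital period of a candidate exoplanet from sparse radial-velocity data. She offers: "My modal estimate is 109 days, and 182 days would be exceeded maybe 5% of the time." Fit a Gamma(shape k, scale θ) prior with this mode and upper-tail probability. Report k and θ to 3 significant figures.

Gamma(k,θ) with k>1 has mode (k−1)θ, so θ = 109/(k−1).
Need P(X < 182) = 0.95 with θ tied to k this way. Start at k = 2, θ = 109: P(X<182) ≈ 0.497.
Too low — raise k to concentrate. Iterating converges to k ≈ 11.6.
Then θ = 109/(11.6−1) ≈ 10.3.

k ≈ 11.6, θ ≈ 10.3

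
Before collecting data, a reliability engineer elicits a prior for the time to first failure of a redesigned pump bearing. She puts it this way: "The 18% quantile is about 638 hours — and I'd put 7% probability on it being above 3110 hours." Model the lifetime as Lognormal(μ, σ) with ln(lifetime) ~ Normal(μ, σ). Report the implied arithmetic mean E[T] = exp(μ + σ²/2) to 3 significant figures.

E[T] ≈ 1460 hours

If T ~ Lognormal(μ,σ) then ln T ~ Normal(μ,σ), so the p-quantile of ln T is μ + z_p·σ.
ln(638) = 6.458 and ln(3110) = 8.042; z_{0.18} = -0.9154, z_{0.93} = 1.476.
σ = (8.042 − 6.458)/(1.476 − (-0.9154)) = 0.662.
μ = 6.458 − (-0.9154)·0.662 = 7.065.
E[T] = exp(μ + σ²/2) = exp(7.065 + 0.2194) = 1460 hours.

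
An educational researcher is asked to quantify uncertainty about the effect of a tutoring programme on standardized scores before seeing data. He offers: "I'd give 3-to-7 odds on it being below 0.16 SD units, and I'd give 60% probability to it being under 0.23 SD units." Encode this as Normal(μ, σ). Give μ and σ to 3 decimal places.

For Normal(μ,σ), the p-quantile is μ + z_p·σ. Here z_{0.3} = -0.5244, z_{0.6} = 0.2533.
So 0.16 = μ − 0.5244σ and 0.23 = μ + 0.2533σ.
Subtracting: σ = (0.23 − 0.16)/(0.2533 − (-0.5244)) = 0.090.
Then μ = 0.16 − (-0.5244)·0.090 = 0.207.

μ = 0.207, σ = 0.090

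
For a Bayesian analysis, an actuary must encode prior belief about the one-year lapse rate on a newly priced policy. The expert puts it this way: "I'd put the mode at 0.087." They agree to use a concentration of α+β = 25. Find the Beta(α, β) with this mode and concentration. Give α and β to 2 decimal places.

α = 3.00, β = 22.00

For α,β > 1 the Beta mode is (α−1)/(α+β−2). With α+β = 25, the mode is (α−1)/23.
Set (α−1)/23 = 0.087 → α = 1 + 0.087·23 = 3.00.
β = 25 − α = 22.00.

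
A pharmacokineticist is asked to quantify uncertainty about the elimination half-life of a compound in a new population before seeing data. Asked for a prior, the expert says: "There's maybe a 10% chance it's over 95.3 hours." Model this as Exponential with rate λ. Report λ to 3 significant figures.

P(T > 95.3) = e^(−λ·95.3) = 0.1, so λ = −ln(0.1)/95.3 = 0.0242.

λ ≈ 0.0242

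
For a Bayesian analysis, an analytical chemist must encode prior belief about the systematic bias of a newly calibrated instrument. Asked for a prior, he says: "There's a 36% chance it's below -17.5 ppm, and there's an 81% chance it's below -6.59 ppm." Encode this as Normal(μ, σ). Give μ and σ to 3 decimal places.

μ = -14.337, σ = 8.824

For Normal(μ,σ), the p-quantile is μ + z_p·σ. Here z_{0.36} = -0.3585, z_{0.81} = 0.8779.
So -17.5 = μ − 0.3585σ and -6.59 = μ + 0.8779σ.
Subtracting: σ = (-6.59 − -17.5)/(0.8779 − (-0.3585)) = 8.824.
Then μ = -17.5 − (-0.3585)·8.824 = -14.337.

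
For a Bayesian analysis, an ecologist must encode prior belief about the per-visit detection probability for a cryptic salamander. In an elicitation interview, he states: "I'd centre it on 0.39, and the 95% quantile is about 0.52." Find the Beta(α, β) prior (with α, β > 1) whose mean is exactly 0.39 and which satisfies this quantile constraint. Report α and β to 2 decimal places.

With mean 0.39 fixed, write α = 0.39s, β = 0.61s where s = α+β.
Need P(θ < 0.52) = 0.95 under Beta(0.39s, 0.61s). Normal approximation: (q−m)/√(m(1−m)/s) ≈ z_{0.95} = 1.64, so s ≈ 0.39·0.61·(1.64)²/(0.52−0.39)² = 38.1.
At s = 38.1: P(θ<0.52) ≈ 0.948. Adjusting to match 0.95 gives s ≈ 39.13.
So α = 0.39·39.13 ≈ 15.26, β = 0.61·39.13 ≈ 23.87.

α ≈ 15.26, β ≈ 23.87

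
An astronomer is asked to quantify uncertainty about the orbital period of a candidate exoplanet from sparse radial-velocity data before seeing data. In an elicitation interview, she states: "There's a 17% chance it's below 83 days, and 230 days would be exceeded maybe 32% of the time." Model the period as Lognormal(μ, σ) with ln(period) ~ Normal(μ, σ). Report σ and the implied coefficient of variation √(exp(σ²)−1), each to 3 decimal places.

σ ≈ 0.717, CV ≈ 0.820

If T ~ Lognormal(μ,σ) then ln T ~ Normal(μ,σ), so the p-quantile of ln T is μ + z_p·σ.
ln(83) = 4.419 and ln(230) = 5.438; z_{0.17} = -0.9542, z_{0.68} = 0.4677.
σ = (5.438 − 4.419)/(0.4677 − (-0.9542)) = 0.717.
μ = 4.419 − (-0.9542)·0.717 = 5.103.
CV = √(exp(σ²)−1) = √(exp(0.5138)−1) = 0.820.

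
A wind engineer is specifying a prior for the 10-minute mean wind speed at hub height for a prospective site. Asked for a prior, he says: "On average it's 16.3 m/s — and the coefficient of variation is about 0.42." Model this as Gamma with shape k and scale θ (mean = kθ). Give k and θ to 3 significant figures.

For Gamma(k, scale θ): mean = kθ, variance = kθ², so CV = 1/√k.
CV = 0.42, hence k = 1/CV² = 5.67.
Then θ = mean/k = 16.3/5.67 = 2.88.

k ≈ 5.67, θ ≈ 2.88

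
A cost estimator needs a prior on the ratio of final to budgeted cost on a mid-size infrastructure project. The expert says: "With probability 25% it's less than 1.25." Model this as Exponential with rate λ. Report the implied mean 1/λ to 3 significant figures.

P(T < 1.25) = 1 − e^(−λ·1.25) = 0.25, so λ = −ln(1−0.25)/1.25 = −ln(0.75)/1.25 = 0.23.
Mean = 1/λ = 4.35.

mean ≈ 4.35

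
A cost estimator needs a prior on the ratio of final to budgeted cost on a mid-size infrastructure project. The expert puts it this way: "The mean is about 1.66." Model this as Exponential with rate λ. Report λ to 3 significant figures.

Exponential mean = 1/λ, so λ = 1/1.66 = 0.602.

λ ≈ 0.602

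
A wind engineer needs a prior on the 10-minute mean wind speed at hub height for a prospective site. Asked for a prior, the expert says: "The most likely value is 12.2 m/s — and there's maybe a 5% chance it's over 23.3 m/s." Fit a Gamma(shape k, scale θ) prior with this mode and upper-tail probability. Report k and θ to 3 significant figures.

Gamma(k,θ) with k>1 has mode (k−1)θ, so θ = 12.2/(k−1).
Need P(X < 23.3) = 0.95 with θ tied to k this way. Start at k = 2, θ = 12.2: P(X<23.3) ≈ 0.569.
Too low — raise k to concentrate. Iterating converges to k ≈ 7.64.
Then θ = 12.2/(7.64−1) ≈ 1.84.

k ≈ 7.64, θ ≈ 1.84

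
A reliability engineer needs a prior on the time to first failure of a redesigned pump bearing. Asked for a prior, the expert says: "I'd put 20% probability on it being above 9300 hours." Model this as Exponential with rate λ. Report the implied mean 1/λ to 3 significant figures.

P(T > 9300.0) = e^(−λ·9300.0) = 0.2, so λ = −ln(0.2)/9300.0 = 0.000173.
Mean = 1/λ = 5780 hours.

mean ≈ 5780 hours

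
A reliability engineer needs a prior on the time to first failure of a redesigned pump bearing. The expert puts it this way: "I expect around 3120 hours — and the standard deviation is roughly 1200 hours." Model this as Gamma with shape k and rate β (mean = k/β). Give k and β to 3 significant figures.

For Gamma(k, rate β): mean = k/β, variance = k/β², so CV = 1/√k.
CV = SD/mean = 1200/3120 = 0.3846, hence k = 1/CV² = 6.76.
Then β = k/mean = 6.76/3120 = 0.00217.

k ≈ 6.76, β ≈ 0.00217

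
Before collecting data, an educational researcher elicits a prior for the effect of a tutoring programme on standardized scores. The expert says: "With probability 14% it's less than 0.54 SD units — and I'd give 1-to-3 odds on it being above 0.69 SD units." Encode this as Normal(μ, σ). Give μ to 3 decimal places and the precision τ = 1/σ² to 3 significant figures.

The p-quantile of Normal(μ,σ) is μ + z_p·σ, with z_{0.14} = -1.08 and z_{0.75} = 0.6745.
Eliminate σ: μ = (z₂·x₁ − z₁·x₂)/(z₂ − z₁) = (0.6745·0.54 − (-1.08)·0.69)/1.755 = 0.632.
Then σ = (x₂ − x₁)/(z₂ − z₁) = (0.69 − 0.54)/1.755 = 0.085.
Precision τ = 1/σ² = 1/0.08548² = 137.

μ = 0.632, τ = 137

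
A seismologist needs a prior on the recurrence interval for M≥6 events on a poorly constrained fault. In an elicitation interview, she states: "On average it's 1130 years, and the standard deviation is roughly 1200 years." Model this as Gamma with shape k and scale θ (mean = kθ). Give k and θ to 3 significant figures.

k ≈ 0.887, θ ≈ 1270

For Gamma(k, scale θ): mean = kθ, variance = kθ², so CV = 1/√k.
CV = SD/mean = 1200/1130 = 1.062, hence k = 1/CV² = 0.887.
Then θ = mean/k = 1130/0.887 = 1270.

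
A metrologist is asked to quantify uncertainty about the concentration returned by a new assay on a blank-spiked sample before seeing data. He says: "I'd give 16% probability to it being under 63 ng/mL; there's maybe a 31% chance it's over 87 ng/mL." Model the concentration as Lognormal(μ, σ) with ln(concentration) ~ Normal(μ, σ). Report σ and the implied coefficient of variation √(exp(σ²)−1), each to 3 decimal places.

If T ~ Lognormal(μ,σ) then ln T ~ Normal(μ,σ), so the p-quantile of ln T is μ + z_p·σ.
ln(63) = 4.143 and ln(87) = 4.466; z_{0.16} = -0.9945, z_{0.69} = 0.4959.
σ = (4.466 − 4.143)/(0.4959 − (-0.9945)) = 0.217.
μ = 4.143 − (-0.9945)·0.217 = 4.359.
CV = √(exp(σ²)−1) = √(exp(0.0469)−1) = 0.219.

σ ≈ 0.217, CV ≈ 0.219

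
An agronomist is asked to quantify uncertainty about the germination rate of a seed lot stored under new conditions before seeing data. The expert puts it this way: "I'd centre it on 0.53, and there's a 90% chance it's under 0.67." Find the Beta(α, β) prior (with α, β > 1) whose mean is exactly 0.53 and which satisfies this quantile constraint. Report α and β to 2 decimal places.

α ≈ 10.77, β ≈ 9.55

With mean 0.53 fixed, write α = 0.53s, β = 0.47s where s = α+β.
Need P(θ < 0.67) = 0.9 under Beta(0.53s, 0.47s). Normal approximation: (q−m)/√(m(1−m)/s) ≈ z_{0.9} = 1.28, so s ≈ 0.53·0.47·(1.28)²/(0.67−0.53)² = 20.9.
At s = 20.9: P(θ<0.67) ≈ 0.903. Adjusting to match 0.9 gives s ≈ 20.33.
So α = 0.53·20.33 ≈ 10.77, β = 0.47·20.33 ≈ 9.55.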